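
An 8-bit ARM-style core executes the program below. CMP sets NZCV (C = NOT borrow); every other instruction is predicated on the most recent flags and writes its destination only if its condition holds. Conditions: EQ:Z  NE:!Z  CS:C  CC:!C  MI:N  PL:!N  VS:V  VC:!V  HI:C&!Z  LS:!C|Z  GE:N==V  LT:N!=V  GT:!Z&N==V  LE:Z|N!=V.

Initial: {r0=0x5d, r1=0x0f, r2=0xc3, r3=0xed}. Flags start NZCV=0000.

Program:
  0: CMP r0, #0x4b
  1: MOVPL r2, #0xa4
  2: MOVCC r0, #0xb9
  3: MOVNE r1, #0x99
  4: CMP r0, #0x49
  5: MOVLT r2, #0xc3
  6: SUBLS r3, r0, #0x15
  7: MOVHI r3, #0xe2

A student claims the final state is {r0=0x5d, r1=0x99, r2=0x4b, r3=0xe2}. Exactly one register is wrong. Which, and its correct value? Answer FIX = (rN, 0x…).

FIX = (r2, 0xa4)

[0] flags=0010 → (cmp)
[1] flags=0010 PL?T → r2=0xa4
[2] flags=0010 CC?F → skip
[3] flags=0010 NE?T → r1=0x99
[4] flags=0010 → (cmp)
[5] flags=0010 LT?F → skip
[6] flags=0010 LS?F → skip
[7] flags=0010 HI?T → r3=0xe2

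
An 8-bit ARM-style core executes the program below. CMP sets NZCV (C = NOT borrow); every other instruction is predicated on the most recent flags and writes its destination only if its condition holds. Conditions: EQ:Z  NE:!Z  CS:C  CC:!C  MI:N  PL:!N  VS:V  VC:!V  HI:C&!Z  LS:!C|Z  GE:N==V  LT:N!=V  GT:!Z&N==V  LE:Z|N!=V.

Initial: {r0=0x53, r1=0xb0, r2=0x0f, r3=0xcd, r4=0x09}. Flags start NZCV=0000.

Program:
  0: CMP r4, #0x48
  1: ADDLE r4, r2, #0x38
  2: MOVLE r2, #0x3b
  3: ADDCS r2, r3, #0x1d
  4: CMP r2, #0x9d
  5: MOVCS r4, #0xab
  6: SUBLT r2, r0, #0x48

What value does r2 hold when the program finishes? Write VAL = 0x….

[0] flags=1000 → (cmp)
[1] flags=1000 LE?T → r4=0x47
[2] flags=1000 LE?T → r2=0x3b
[3] flags=1000 CS?F → skip
[4] flags=1001 → (cmp)
[5] flags=1001 CS?F → skip
[6] flags=1001 LT?F → skip

VAL = 0x3b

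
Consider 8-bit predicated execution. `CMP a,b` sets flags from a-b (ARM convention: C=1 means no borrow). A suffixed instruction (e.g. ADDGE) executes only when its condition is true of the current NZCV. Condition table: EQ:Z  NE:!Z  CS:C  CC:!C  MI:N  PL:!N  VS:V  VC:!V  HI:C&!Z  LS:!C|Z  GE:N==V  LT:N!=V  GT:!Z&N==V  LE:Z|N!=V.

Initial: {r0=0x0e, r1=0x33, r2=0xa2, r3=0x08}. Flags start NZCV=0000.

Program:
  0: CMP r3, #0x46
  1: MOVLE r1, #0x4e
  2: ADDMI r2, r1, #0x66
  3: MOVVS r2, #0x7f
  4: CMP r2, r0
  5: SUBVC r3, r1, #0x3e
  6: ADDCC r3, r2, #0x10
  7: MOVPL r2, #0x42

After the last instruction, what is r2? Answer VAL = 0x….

VAL = 0xb4

[0] flags=1000 → (cmp)
[1] flags=1000 LE?T → r1=0x4e
[2] flags=1000 MI?T → r2=0xb4
[3] flags=1000 VS?F → skip
[4] flags=1010 → (cmp)
[5] flags=1010 VC?T → r3=0x10
[6] flags=1010 CC?F → skip
[7] flags=1010 PL?F → skip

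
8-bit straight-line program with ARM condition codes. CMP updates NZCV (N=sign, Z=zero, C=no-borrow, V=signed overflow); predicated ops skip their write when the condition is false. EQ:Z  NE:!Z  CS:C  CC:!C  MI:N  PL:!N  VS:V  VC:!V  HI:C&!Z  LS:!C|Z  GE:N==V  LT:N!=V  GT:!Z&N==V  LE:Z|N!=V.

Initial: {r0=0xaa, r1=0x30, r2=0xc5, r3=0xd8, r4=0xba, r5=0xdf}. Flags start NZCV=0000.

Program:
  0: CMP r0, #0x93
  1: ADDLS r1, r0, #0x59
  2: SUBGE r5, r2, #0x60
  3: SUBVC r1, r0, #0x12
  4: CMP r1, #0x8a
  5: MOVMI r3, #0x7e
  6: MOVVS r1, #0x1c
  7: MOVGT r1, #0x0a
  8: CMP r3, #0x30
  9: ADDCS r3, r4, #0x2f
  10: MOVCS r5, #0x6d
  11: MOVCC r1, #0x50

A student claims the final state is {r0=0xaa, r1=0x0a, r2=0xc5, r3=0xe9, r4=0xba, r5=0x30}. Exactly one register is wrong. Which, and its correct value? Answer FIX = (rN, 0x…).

FIX = (r5, 0x6d)

[0] flags=0010 → (cmp)
[1] flags=0010 LS?F → skip
[2] flags=0010 GE?T → r5=0x65
[3] flags=0010 VC?T → r1=0x98
[4] flags=0010 → (cmp)
[5] flags=0010 MI?F → skip
[6] flags=0010 VS?F → skip
[7] flags=0010 GT?T → r1=0x0a
[8] flags=1010 → (cmp)
[9] flags=1010 CS?T → r3=0xe9
[10] flags=1010 CS?T → r5=0x6d
[11] flags=1010 CC?F → skip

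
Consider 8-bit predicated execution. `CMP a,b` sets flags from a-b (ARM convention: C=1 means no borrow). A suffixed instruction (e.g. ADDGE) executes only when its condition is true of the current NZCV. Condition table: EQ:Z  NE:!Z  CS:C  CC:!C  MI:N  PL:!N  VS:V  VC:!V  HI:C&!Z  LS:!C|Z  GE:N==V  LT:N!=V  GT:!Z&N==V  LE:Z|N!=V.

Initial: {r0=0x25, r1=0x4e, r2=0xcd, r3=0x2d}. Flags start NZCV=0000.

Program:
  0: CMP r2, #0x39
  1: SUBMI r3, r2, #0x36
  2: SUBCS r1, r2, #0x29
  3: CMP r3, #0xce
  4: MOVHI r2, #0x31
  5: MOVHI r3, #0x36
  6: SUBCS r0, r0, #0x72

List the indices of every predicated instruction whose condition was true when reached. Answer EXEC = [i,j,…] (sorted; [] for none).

EXEC = [1,2]

0: ✓ CMP  NZCV=1010
1: ✓ SUBMI  r3←0x97
2: ✓ SUBCS  r1←0xa4
3: ✓ CMP  NZCV=1000
4: · MOVHI
5: · MOVHI
6: · SUBCS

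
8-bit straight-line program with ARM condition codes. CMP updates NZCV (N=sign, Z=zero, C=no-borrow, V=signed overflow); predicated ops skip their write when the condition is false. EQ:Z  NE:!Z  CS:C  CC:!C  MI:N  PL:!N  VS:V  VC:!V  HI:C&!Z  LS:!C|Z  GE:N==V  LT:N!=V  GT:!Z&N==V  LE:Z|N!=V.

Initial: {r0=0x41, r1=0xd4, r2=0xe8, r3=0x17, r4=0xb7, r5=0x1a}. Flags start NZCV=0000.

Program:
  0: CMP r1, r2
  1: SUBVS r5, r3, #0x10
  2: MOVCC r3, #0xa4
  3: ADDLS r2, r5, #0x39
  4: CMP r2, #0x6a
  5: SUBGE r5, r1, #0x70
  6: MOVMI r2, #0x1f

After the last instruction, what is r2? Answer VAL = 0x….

0: ✓ CMP  NZCV=1000
1: · SUBVS
2: ✓ MOVCC  r3←0xa4
3: ✓ ADDLS  r2←0x53
4: ✓ CMP  NZCV=1000
5: · SUBGE
6: ✓ MOVMI  r2←0x1f

VAL = 0x1f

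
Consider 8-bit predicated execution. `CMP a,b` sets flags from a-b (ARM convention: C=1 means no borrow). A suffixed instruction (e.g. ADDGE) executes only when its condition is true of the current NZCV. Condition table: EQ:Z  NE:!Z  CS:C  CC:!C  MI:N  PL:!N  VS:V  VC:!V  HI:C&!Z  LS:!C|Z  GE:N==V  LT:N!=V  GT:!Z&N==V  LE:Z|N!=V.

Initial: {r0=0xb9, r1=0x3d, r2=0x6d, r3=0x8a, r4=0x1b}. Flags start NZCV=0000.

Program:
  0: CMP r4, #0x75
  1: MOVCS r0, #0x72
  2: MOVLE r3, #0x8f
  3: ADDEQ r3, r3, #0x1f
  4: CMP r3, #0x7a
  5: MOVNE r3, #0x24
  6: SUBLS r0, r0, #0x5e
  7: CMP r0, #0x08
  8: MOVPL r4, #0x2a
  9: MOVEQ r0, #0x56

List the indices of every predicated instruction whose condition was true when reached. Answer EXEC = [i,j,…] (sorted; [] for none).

[0] flags=1000 → (cmp)
[1] flags=1000 CS?F → skip
[2] flags=1000 LE?T → r3=0x8f
[3] flags=1000 EQ?F → skip
[4] flags=0011 → (cmp)
[5] flags=0011 NE?T → r3=0x24
[6] flags=0011 LS?F → skip
[7] flags=1010 → (cmp)
[8] flags=1010 PL?F → skip
[9] flags=1010 EQ?F → skip

EXEC = [2,5]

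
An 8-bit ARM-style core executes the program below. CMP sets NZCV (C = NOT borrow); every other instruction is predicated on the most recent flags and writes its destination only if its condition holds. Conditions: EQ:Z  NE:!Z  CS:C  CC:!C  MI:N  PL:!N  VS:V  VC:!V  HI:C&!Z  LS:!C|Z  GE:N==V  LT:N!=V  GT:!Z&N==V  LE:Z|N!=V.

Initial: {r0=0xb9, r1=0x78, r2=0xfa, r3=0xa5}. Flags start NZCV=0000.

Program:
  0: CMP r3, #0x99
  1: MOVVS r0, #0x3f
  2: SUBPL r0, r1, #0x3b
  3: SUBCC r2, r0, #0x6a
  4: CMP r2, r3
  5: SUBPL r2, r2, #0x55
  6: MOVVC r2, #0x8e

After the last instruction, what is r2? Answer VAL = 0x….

0: ✓ CMP  NZCV=0010
1: · MOVVS
2: ✓ SUBPL  r0←0x3d
3: · SUBCC
4: ✓ CMP  NZCV=0010
5: ✓ SUBPL  r2←0xa5
6: ✓ MOVVC  r2←0x8e

VAL = 0x8e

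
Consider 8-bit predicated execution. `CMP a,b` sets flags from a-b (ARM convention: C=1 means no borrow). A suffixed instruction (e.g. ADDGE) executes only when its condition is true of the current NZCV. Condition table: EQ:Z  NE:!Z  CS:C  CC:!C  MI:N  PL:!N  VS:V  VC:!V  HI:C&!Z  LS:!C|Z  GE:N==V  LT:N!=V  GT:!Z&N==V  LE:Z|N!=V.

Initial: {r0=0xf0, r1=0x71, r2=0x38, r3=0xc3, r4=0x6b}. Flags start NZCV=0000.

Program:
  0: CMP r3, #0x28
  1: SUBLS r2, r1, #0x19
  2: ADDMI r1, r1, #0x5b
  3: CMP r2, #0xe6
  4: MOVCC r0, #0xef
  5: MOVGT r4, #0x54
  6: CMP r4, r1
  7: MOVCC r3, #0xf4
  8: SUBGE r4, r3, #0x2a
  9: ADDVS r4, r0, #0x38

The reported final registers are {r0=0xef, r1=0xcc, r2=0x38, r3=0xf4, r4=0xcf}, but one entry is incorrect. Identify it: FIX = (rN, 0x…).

FIX = (r4, 0x27)

[0] flags=1010 → (cmp)
[1] flags=1010 LS?F → skip
[2] flags=1010 MI?T → r1=0xcc
[3] flags=0000 → (cmp)
[4] flags=0000 CC?T → r0=0xef
[5] flags=0000 GT?T → r4=0x54
[6] flags=1001 → (cmp)
[7] flags=1001 CC?T → r3=0xf4
[8] flags=1001 GE?T → r4=0xca
[9] flags=1001 VS?T → r4=0x27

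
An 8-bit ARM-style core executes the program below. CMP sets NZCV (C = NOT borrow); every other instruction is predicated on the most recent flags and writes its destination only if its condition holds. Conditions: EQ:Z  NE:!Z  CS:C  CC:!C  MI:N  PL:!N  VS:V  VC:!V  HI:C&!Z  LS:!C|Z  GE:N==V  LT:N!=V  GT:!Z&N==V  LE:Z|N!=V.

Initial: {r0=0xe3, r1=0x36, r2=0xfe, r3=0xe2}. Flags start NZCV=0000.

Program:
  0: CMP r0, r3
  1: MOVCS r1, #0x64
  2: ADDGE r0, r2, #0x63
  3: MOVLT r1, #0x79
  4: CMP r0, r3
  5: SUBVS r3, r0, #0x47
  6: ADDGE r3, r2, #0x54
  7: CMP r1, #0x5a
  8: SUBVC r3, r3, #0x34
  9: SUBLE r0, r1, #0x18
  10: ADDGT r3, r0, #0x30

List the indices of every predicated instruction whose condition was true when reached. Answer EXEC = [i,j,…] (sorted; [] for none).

0: ✓ CMP  NZCV=0010
1: ✓ MOVCS  r1←0x64
2: ✓ ADDGE  r0←0x61
3: · MOVLT
4: ✓ CMP  NZCV=0000
5: · SUBVS
6: ✓ ADDGE  r3←0x52
7: ✓ CMP  NZCV=0010
8: ✓ SUBVC  r3←0x1e
9: · SUBLE
10: ✓ ADDGT  r3←0x91

EXEC = [1,2,6,8,10]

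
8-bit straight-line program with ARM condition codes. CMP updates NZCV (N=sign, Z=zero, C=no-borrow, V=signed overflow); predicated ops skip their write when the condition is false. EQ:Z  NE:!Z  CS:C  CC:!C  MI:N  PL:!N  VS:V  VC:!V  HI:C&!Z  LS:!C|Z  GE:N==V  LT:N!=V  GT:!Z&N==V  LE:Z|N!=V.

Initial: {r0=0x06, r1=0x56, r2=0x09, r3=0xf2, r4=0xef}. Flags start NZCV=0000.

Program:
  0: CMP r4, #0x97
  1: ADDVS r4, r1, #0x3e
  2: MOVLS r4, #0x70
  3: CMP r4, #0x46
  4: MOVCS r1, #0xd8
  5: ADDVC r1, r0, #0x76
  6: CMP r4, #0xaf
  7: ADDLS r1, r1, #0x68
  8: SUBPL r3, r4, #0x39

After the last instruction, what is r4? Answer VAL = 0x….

0: ✓ CMP  NZCV=0010
1: · ADDVS
2: · MOVLS
3: ✓ CMP  NZCV=1010
4: ✓ MOVCS  r1←0xd8
5: ✓ ADDVC  r1←0x7c
6: ✓ CMP  NZCV=0010
7: · ADDLS
8: ✓ SUBPL  r3←0xb6

VAL = 0xef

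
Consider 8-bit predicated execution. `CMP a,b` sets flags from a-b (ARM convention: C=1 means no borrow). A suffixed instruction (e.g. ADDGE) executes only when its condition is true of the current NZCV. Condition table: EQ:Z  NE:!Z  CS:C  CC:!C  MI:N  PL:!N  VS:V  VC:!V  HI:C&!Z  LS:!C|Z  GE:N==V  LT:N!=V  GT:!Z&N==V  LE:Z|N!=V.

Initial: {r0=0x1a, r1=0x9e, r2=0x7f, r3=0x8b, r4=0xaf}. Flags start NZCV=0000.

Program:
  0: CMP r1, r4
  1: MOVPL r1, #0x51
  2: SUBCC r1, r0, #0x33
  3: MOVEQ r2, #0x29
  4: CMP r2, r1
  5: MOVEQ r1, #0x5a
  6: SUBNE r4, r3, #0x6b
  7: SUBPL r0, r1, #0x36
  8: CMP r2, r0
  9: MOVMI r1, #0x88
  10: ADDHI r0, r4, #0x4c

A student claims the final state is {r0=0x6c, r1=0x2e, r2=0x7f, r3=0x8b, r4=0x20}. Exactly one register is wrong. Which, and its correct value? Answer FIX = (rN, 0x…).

0: ✓ CMP  NZCV=1000
1: · MOVPL
2: ✓ SUBCC  r1←0xe7
3: · MOVEQ
4: ✓ CMP  NZCV=1001
5: · MOVEQ
6: ✓ SUBNE  r4←0x20
7: · SUBPL
8: ✓ CMP  NZCV=0010
9: · MOVMI
10: ✓ ADDHI  r0←0x6c

FIX = (r1, 0xe7)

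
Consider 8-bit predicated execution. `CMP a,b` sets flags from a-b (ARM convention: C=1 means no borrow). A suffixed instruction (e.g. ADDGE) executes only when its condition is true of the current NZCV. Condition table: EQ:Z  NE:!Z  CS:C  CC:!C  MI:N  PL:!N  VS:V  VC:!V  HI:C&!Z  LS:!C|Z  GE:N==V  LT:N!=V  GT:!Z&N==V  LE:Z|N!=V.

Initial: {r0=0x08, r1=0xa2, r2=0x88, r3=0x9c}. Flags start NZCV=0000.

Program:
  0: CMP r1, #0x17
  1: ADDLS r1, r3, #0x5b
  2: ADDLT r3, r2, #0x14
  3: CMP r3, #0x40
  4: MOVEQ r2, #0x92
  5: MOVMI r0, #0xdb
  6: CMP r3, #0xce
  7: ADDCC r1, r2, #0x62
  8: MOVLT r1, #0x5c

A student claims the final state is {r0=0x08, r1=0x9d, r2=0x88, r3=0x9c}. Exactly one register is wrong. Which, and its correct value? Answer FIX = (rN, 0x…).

FIX = (r1, 0x5c)

0: ✓ CMP  NZCV=1010
1: · ADDLS
2: ✓ ADDLT  r3←0x9c
3: ✓ CMP  NZCV=0011
4: · MOVEQ
5: · MOVMI
6: ✓ CMP  NZCV=1000
7: ✓ ADDCC  r1←0xea
8: ✓ MOVLT  r1←0x5c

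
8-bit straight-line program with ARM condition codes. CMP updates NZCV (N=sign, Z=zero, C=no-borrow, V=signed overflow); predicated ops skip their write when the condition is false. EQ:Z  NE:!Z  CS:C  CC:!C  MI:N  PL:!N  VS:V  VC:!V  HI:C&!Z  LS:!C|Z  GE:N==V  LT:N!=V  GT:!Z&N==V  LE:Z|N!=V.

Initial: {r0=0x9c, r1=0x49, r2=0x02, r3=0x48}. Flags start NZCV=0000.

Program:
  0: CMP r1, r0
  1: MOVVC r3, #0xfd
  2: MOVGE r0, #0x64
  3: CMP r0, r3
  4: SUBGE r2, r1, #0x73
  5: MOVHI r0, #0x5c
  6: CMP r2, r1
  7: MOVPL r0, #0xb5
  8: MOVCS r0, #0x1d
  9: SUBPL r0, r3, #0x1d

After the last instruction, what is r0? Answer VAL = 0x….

0: ✓ CMP  NZCV=1001
1: · MOVVC
2: ✓ MOVGE  r0←0x64
3: ✓ CMP  NZCV=0010
4: ✓ SUBGE  r2←0xd6
5: ✓ MOVHI  r0←0x5c
6: ✓ CMP  NZCV=1010
7: · MOVPL
8: ✓ MOVCS  r0←0x1d
9: · SUBPL

VAL = 0x1d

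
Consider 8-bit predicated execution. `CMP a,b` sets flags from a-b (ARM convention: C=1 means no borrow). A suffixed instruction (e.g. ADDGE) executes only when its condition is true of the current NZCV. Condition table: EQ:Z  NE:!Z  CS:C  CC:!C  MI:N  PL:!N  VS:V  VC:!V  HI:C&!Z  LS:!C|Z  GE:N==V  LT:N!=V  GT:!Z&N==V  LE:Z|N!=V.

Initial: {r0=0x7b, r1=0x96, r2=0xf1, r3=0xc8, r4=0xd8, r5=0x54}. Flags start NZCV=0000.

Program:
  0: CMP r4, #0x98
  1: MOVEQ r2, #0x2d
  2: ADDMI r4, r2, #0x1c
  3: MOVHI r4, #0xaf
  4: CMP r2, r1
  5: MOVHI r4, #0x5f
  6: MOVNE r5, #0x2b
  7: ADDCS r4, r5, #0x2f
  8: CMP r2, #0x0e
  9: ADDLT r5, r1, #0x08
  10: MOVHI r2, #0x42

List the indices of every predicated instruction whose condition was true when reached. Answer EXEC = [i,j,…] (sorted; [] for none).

EXEC = [3,5,6,7,9,10]

[0] flags=0010 → (cmp)
[1] flags=0010 EQ?F → skip
[2] flags=0010 MI?F → skip
[3] flags=0010 HI?T → r4=0xaf
[4] flags=0010 → (cmp)
[5] flags=0010 HI?T → r4=0x5f
[6] flags=0010 NE?T → r5=0x2b
[7] flags=0010 CS?T → r4=0x5a
[8] flags=1010 → (cmp)
[9] flags=1010 LT?T → r5=0x9e
[10] flags=1010 HI?T → r2=0x42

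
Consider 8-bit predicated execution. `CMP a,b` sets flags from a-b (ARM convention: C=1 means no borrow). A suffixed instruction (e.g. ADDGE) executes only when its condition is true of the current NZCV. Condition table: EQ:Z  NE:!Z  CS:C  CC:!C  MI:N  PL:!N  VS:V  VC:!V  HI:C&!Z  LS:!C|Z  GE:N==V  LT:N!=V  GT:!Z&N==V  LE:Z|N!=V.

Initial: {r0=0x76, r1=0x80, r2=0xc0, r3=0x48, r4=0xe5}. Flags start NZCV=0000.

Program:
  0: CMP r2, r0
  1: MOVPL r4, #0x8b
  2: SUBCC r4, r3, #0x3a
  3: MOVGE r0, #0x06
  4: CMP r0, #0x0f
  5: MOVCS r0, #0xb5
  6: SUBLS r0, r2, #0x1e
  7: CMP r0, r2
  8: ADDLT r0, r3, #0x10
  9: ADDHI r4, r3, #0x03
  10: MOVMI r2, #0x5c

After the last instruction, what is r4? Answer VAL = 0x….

0: ✓ CMP  NZCV=0011
1: ✓ MOVPL  r4←0x8b
2: · SUBCC
3: · MOVGE
4: ✓ CMP  NZCV=0010
5: ✓ MOVCS  r0←0xb5
6: · SUBLS
7: ✓ CMP  NZCV=1000
8: ✓ ADDLT  r0←0x58
9: · ADDHI
10: ✓ MOVMI  r2←0x5c

VAL = 0x8b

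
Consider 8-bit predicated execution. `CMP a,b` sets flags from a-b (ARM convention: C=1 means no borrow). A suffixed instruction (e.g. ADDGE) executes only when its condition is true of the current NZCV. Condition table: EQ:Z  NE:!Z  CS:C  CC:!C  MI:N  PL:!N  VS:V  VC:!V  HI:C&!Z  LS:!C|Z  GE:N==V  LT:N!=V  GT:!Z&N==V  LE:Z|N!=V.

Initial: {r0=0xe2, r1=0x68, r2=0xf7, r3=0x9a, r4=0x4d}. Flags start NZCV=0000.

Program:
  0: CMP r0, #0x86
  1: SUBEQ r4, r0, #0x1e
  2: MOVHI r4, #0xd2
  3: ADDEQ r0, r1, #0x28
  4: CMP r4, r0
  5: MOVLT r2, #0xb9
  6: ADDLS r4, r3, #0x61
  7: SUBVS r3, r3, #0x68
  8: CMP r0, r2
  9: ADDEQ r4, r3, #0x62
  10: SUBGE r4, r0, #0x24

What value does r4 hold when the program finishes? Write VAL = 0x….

VAL = 0xbe

[0] flags=0010 → (cmp)
[1] flags=0010 EQ?F → skip
[2] flags=0010 HI?T → r4=0xd2
[3] flags=0010 EQ?F → skip
[4] flags=1000 → (cmp)
[5] flags=1000 LT?T → r2=0xb9
[6] flags=1000 LS?T → r4=0xfb
[7] flags=1000 VS?F → skip
[8] flags=0010 → (cmp)
[9] flags=0010 EQ?F → skip
[10] flags=0010 GE?T → r4=0xbe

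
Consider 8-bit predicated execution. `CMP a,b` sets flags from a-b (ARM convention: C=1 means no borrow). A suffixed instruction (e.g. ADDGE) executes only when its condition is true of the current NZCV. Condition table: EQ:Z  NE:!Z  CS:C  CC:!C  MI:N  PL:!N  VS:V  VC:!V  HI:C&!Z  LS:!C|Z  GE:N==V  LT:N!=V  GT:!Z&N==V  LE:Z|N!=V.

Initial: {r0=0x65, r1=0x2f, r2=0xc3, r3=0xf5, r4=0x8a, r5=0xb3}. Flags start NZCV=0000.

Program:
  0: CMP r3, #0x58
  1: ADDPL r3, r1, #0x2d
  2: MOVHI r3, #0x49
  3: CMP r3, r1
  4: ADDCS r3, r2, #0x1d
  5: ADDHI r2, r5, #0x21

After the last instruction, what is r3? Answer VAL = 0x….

0: ✓ CMP  NZCV=1010
1: · ADDPL
2: ✓ MOVHI  r3←0x49
3: ✓ CMP  NZCV=0010
4: ✓ ADDCS  r3←0xe0
5: ✓ ADDHI  r2←0xd4

VAL = 0xe0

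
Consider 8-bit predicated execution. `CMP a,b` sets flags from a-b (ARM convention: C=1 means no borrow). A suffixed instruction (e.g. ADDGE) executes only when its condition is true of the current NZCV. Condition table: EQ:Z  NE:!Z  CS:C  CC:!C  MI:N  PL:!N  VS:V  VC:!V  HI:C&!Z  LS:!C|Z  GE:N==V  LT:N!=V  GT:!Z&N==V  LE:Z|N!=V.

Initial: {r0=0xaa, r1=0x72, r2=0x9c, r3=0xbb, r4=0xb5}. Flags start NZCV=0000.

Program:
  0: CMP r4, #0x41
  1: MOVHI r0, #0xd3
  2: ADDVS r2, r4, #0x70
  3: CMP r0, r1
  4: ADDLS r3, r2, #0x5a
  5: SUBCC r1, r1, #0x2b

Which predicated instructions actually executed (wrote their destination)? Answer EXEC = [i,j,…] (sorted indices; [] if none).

EXEC = [1,2]

[0] flags=0011 → (cmp)
[1] flags=0011 HI?T → r0=0xd3
[2] flags=0011 VS?T → r2=0x25
[3] flags=0011 → (cmp)
[4] flags=0011 LS?F → skip
[5] flags=0011 CC?F → skip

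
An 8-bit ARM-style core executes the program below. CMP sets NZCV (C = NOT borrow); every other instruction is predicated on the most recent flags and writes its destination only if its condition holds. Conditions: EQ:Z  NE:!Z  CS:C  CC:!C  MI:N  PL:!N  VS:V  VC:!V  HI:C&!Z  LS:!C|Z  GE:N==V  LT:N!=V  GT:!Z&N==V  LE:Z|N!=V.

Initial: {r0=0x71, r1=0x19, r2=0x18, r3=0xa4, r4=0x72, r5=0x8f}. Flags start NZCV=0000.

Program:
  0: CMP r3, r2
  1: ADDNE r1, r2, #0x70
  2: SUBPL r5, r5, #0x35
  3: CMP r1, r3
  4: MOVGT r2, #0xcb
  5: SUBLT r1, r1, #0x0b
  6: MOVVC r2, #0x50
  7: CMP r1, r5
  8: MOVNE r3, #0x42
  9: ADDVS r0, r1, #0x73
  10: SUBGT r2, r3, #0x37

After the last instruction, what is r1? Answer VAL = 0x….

VAL = 0x7d

0: ✓ CMP  NZCV=1010
1: ✓ ADDNE  r1←0x88
2: · SUBPL
3: ✓ CMP  NZCV=1000
4: · MOVGT
5: ✓ SUBLT  r1←0x7d
6: ✓ MOVVC  r2←0x50
7: ✓ CMP  NZCV=1001
8: ✓ MOVNE  r3←0x42
9: ✓ ADDVS  r0←0xf0
10: ✓ SUBGT  r2←0x0b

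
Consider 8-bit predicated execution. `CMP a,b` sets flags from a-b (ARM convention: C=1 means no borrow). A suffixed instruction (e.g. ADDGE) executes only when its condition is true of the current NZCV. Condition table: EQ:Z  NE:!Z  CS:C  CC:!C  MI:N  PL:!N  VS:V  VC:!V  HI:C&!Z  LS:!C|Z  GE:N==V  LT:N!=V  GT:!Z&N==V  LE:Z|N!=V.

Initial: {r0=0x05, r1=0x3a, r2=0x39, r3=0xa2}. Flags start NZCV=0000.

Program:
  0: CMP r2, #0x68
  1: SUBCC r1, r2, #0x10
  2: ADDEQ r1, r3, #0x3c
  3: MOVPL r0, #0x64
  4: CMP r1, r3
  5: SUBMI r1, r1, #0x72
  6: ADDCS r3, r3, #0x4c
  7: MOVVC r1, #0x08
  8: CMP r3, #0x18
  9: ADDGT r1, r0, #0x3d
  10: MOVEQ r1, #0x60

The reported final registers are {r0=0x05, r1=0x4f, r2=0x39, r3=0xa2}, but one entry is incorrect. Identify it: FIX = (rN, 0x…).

FIX = (r1, 0xb7)

[0] flags=1000 → (cmp)
[1] flags=1000 CC?T → r1=0x29
[2] flags=1000 EQ?F → skip
[3] flags=1000 PL?F → skip
[4] flags=1001 → (cmp)
[5] flags=1001 MI?T → r1=0xb7
[6] flags=1001 CS?F → skip
[7] flags=1001 VC?F → skip
[8] flags=1010 → (cmp)
[9] flags=1010 GT?F → skip
[10] flags=1010 EQ?F → skip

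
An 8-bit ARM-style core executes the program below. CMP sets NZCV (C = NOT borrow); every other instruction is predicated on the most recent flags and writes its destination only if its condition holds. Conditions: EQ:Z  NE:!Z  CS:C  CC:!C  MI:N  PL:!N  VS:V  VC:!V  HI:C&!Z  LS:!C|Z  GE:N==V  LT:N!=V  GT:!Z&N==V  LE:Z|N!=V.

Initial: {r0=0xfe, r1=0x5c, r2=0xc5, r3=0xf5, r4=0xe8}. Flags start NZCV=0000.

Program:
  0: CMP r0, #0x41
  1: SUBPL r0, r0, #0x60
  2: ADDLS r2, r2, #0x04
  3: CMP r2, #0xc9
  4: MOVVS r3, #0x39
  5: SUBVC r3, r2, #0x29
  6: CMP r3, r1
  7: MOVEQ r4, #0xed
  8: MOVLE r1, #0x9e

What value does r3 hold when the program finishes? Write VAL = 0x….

0: ✓ CMP  NZCV=1010
1: · SUBPL
2: · ADDLS
3: ✓ CMP  NZCV=1000
4: · MOVVS
5: ✓ SUBVC  r3←0x9c
6: ✓ CMP  NZCV=0011
7: · MOVEQ
8: ✓ MOVLE  r1←0x9e

VAL = 0x9c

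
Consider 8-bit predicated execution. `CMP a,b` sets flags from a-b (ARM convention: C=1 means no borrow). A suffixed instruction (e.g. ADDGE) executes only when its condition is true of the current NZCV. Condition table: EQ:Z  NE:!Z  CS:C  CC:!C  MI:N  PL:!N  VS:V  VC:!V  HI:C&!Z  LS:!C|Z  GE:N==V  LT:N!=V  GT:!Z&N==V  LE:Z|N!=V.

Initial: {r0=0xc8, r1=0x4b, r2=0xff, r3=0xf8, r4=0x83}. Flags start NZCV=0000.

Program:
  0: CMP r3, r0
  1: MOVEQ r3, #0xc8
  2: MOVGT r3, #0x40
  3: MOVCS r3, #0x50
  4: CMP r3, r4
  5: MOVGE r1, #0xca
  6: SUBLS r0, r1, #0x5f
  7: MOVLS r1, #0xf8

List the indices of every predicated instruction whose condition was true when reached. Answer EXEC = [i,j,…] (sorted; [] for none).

[0] flags=0010 → (cmp)
[1] flags=0010 EQ?F → skip
[2] flags=0010 GT?T → r3=0x40
[3] flags=0010 CS?T → r3=0x50
[4] flags=1001 → (cmp)
[5] flags=1001 GE?T → r1=0xca
[6] flags=1001 LS?T → r0=0x6b
[7] flags=1001 LS?T → r1=0xf8

EXEC = [2,3,5,6,7]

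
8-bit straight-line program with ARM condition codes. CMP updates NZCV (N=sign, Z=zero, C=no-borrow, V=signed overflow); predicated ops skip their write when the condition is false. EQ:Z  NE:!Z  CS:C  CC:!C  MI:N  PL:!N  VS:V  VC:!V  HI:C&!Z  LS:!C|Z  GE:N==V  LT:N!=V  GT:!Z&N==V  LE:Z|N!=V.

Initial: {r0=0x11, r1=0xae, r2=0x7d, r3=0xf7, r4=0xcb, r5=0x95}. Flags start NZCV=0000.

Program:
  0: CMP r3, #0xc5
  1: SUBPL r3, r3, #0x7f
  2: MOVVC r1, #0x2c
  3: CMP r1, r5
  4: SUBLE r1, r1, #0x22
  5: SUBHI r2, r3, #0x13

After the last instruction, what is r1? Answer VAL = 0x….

0: ✓ CMP  NZCV=0010
1: ✓ SUBPL  r3←0x78
2: ✓ MOVVC  r1←0x2c
3: ✓ CMP  NZCV=1001
4: · SUBLE
5: · SUBHI

VAL = 0x2c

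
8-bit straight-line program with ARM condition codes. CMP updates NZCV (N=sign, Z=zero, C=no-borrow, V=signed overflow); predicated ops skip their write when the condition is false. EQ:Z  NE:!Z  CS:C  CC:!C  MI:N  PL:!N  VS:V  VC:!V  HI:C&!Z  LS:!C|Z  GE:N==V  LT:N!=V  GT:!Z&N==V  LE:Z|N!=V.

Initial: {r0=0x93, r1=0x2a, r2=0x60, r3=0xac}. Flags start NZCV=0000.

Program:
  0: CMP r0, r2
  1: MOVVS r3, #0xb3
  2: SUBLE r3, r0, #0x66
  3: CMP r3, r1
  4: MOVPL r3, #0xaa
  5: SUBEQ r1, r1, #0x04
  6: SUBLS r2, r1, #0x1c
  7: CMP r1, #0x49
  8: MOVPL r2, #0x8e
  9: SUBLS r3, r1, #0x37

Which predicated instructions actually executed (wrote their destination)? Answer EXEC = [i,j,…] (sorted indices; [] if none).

EXEC = [1,2,4,9]

0: ✓ CMP  NZCV=0011
1: ✓ MOVVS  r3←0xb3
2: ✓ SUBLE  r3←0x2d
3: ✓ CMP  NZCV=0010
4: ✓ MOVPL  r3←0xaa
5: · SUBEQ
6: · SUBLS
7: ✓ CMP  NZCV=1000
8: · MOVPL
9: ✓ SUBLS  r3←0xf3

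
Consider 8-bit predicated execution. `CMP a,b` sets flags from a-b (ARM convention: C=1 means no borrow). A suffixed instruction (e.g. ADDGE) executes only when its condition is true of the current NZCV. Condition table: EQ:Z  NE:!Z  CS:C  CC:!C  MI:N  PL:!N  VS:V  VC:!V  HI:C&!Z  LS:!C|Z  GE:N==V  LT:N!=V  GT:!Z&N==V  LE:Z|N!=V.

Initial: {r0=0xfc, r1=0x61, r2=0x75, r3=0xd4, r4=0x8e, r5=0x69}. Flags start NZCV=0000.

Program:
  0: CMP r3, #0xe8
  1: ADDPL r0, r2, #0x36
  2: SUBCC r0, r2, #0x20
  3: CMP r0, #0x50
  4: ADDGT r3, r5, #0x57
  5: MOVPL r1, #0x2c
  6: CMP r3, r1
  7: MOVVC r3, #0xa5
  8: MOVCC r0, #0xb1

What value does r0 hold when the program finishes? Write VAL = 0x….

VAL = 0x55

0: ✓ CMP  NZCV=1000
1: · ADDPL
2: ✓ SUBCC  r0←0x55
3: ✓ CMP  NZCV=0010
4: ✓ ADDGT  r3←0xc0
5: ✓ MOVPL  r1←0x2c
6: ✓ CMP  NZCV=1010
7: ✓ MOVVC  r3←0xa5
8: · MOVCC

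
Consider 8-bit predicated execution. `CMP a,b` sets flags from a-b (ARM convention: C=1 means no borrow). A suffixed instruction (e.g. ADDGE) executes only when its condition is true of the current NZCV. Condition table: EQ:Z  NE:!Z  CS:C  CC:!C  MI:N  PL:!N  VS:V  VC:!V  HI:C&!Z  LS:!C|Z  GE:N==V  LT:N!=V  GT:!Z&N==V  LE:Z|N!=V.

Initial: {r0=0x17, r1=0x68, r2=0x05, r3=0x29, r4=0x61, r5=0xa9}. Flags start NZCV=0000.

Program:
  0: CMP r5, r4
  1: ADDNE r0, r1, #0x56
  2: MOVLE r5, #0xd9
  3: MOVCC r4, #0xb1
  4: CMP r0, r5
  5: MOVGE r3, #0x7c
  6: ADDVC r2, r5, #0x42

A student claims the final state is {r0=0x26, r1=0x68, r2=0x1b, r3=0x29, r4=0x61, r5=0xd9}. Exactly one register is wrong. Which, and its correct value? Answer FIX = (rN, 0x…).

0: ✓ CMP  NZCV=0011
1: ✓ ADDNE  r0←0xbe
2: ✓ MOVLE  r5←0xd9
3: · MOVCC
4: ✓ CMP  NZCV=1000
5: · MOVGE
6: ✓ ADDVC  r2←0x1b

FIX = (r0, 0xbe)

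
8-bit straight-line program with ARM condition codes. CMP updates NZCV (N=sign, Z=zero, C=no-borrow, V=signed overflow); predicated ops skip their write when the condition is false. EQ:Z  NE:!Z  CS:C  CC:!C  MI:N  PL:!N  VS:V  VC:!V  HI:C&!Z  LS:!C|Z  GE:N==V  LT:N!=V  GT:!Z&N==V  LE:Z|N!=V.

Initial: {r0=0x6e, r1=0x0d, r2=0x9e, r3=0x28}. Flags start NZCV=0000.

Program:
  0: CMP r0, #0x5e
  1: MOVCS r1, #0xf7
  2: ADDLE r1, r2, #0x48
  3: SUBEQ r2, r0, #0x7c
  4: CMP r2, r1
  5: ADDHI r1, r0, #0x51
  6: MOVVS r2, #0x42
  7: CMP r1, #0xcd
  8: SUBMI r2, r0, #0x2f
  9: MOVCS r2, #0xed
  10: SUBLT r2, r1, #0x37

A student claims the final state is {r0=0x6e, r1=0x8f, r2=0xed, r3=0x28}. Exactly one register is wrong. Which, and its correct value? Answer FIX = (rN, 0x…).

[0] flags=0010 → (cmp)
[1] flags=0010 CS?T → r1=0xf7
[2] flags=0010 LE?F → skip
[3] flags=0010 EQ?F → skip
[4] flags=1000 → (cmp)
[5] flags=1000 HI?F → skip
[6] flags=1000 VS?F → skip
[7] flags=0010 → (cmp)
[8] flags=0010 MI?F → skip
[9] flags=0010 CS?T → r2=0xed
[10] flags=0010 LT?F → skip

FIX = (r1, 0xf7)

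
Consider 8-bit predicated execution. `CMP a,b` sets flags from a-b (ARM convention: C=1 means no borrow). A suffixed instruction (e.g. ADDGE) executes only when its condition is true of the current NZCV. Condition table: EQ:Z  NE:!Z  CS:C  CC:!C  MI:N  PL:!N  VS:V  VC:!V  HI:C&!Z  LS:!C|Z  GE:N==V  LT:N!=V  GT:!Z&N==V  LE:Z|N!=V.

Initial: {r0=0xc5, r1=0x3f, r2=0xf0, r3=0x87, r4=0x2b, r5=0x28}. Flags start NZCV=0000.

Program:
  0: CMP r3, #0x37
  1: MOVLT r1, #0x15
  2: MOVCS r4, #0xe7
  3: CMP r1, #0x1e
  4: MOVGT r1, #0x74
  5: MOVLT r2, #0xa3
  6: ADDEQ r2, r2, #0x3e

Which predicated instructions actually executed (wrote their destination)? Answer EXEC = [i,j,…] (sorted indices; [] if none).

EXEC = [1,2,5]

[0] flags=0011 → (cmp)
[1] flags=0011 LT?T → r1=0x15
[2] flags=0011 CS?T → r4=0xe7
[3] flags=1000 → (cmp)
[4] flags=1000 GT?F → skip
[5] flags=1000 LT?T → r2=0xa3
[6] flags=1000 EQ?F → skip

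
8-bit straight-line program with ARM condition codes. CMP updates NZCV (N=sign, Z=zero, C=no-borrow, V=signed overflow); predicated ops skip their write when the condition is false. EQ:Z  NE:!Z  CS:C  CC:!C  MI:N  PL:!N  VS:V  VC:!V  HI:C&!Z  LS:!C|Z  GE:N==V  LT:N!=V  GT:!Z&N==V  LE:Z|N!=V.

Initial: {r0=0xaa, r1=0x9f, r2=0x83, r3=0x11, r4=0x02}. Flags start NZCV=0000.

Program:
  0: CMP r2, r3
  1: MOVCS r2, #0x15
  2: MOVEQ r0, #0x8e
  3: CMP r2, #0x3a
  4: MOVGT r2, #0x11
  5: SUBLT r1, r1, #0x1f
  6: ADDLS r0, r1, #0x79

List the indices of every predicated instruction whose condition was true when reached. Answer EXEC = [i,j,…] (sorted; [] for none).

[0] flags=0011 → (cmp)
[1] flags=0011 CS?T → r2=0x15
[2] flags=0011 EQ?F → skip
[3] flags=1000 → (cmp)
[4] flags=1000 GT?F → skip
[5] flags=1000 LT?T → r1=0x80
[6] flags=1000 LS?T → r0=0xf9

EXEC = [1,5,6]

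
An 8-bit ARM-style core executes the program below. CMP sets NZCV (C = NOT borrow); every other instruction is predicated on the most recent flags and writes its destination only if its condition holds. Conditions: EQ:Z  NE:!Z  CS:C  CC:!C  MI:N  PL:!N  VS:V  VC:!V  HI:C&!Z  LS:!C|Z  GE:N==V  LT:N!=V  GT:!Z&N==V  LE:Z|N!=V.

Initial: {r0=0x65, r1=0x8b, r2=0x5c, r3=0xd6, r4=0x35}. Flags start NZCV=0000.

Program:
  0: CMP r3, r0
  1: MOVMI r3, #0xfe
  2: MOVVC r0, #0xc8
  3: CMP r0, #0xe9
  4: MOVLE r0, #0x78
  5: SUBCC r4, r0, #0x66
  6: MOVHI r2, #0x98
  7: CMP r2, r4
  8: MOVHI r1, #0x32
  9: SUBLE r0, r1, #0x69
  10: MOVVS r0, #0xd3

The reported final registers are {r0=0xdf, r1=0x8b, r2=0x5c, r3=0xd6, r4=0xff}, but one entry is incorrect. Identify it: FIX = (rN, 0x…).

FIX = (r0, 0x65)

0: ✓ CMP  NZCV=0011
1: · MOVMI
2: · MOVVC
3: ✓ CMP  NZCV=0000
4: · MOVLE
5: ✓ SUBCC  r4←0xff
6: · MOVHI
7: ✓ CMP  NZCV=0000
8: · MOVHI
9: · SUBLE
10: · MOVVS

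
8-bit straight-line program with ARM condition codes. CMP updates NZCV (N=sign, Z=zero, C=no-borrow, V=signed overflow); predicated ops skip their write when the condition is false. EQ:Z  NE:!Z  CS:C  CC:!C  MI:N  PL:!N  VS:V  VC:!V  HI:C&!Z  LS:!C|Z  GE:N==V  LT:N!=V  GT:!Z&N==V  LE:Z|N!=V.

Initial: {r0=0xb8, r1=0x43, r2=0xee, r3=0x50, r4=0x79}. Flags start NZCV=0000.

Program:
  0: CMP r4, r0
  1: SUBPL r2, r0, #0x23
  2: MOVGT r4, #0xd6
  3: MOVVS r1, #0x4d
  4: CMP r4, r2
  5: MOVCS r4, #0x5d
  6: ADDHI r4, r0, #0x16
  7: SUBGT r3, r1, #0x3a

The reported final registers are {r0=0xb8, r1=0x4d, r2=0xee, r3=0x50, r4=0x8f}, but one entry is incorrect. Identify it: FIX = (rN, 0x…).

0: ✓ CMP  NZCV=1001
1: · SUBPL
2: ✓ MOVGT  r4←0xd6
3: ✓ MOVVS  r1←0x4d
4: ✓ CMP  NZCV=1000
5: · MOVCS
6: · ADDHI
7: · SUBGT

FIX = (r4, 0xd6)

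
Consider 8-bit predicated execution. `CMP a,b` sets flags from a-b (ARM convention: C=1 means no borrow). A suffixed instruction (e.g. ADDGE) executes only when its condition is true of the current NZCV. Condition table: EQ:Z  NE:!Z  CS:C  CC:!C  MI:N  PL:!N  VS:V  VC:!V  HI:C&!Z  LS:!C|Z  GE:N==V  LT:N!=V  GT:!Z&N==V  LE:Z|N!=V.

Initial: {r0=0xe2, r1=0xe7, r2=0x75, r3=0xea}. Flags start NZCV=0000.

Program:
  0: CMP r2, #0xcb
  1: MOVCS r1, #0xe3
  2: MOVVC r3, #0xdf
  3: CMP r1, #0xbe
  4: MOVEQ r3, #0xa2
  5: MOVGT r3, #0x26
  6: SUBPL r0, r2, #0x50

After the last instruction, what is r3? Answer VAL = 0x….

VAL = 0x26

[0] flags=1001 → (cmp)
[1] flags=1001 CS?F → skip
[2] flags=1001 VC?F → skip
[3] flags=0010 → (cmp)
[4] flags=0010 EQ?F → skip
[5] flags=0010 GT?T → r3=0x26
[6] flags=0010 PL?T → r0=0x25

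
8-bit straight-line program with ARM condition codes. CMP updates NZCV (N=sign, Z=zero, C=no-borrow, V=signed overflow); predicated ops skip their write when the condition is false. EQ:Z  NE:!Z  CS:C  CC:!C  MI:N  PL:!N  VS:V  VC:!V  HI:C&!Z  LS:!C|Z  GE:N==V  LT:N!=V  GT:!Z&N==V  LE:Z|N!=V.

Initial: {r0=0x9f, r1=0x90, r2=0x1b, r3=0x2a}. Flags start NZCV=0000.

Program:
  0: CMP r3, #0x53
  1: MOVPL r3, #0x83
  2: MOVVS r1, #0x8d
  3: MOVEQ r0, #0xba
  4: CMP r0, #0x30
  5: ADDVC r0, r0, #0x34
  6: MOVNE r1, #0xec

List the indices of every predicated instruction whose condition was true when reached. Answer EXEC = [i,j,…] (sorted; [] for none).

EXEC = [6]

[0] flags=1000 → (cmp)
[1] flags=1000 PL?F → skip
[2] flags=1000 VS?F → skip
[3] flags=1000 EQ?F → skip
[4] flags=0011 → (cmp)
[5] flags=0011 VC?F → skip
[6] flags=0011 NE?T → r1=0xec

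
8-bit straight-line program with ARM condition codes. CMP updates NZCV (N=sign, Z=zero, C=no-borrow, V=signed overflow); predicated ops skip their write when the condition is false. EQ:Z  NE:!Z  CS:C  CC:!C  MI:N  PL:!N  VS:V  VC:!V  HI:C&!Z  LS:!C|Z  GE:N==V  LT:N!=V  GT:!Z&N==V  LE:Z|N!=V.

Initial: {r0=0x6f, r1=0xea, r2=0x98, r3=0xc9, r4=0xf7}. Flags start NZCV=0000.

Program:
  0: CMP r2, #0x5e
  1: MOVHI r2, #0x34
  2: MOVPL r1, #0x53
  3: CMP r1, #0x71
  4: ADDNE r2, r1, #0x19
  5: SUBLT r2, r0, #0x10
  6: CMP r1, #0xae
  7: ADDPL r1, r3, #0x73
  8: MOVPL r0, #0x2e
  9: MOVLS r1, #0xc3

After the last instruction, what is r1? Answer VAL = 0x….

[0] flags=0011 → (cmp)
[1] flags=0011 HI?T → r2=0x34
[2] flags=0011 PL?T → r1=0x53
[3] flags=1000 → (cmp)
[4] flags=1000 NE?T → r2=0x6c
[5] flags=1000 LT?T → r2=0x5f
[6] flags=1001 → (cmp)
[7] flags=1001 PL?F → skip
[8] flags=1001 PL?F → skip
[9] flags=1001 LS?T → r1=0xc3

VAL = 0xc3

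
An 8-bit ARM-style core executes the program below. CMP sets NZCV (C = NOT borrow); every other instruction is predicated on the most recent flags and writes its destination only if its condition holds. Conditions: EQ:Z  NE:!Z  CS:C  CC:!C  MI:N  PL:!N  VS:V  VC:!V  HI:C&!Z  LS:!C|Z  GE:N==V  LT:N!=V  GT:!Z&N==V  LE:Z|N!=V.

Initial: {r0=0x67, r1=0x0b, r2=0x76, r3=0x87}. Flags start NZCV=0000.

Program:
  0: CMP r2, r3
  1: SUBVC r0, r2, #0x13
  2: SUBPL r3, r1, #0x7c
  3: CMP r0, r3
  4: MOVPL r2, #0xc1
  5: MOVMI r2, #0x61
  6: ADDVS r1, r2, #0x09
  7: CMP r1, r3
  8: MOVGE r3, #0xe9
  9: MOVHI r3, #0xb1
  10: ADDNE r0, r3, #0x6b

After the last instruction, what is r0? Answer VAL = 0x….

VAL = 0x54

[0] flags=1001 → (cmp)
[1] flags=1001 VC?F → skip
[2] flags=1001 PL?F → skip
[3] flags=1001 → (cmp)
[4] flags=1001 PL?F → skip
[5] flags=1001 MI?T → r2=0x61
[6] flags=1001 VS?T → r1=0x6a
[7] flags=1001 → (cmp)
[8] flags=1001 GE?T → r3=0xe9
[9] flags=1001 HI?F → skip
[10] flags=1001 NE?T → r0=0x54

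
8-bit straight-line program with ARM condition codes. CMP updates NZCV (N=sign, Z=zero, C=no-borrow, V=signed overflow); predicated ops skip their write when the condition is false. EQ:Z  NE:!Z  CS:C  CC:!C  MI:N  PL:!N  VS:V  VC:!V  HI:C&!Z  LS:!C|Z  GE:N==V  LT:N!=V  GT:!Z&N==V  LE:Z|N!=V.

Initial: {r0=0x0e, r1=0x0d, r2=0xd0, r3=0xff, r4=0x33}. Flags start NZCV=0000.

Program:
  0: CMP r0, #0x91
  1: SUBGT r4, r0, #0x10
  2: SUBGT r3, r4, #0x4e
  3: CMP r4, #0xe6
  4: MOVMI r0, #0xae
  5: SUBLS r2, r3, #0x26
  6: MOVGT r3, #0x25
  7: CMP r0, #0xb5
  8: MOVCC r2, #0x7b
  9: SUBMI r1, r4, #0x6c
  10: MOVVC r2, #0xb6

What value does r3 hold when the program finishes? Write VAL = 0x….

VAL = 0x25

0: ✓ CMP  NZCV=0000
1: ✓ SUBGT  r4←0xfe
2: ✓ SUBGT  r3←0xb0
3: ✓ CMP  NZCV=0010
4: · MOVMI
5: · SUBLS
6: ✓ MOVGT  r3←0x25
7: ✓ CMP  NZCV=0000
8: ✓ MOVCC  r2←0x7b
9: · SUBMI
10: ✓ MOVVC  r2←0xb6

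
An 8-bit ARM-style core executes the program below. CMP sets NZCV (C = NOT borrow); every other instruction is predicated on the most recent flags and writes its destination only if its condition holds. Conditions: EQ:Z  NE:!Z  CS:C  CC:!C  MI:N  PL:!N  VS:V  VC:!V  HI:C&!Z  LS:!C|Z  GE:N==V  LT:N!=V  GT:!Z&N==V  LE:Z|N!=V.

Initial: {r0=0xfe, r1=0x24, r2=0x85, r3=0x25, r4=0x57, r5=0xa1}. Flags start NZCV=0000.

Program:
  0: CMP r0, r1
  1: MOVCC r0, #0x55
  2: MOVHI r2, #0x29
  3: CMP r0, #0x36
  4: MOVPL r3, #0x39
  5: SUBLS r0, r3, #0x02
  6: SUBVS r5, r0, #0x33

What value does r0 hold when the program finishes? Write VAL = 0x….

VAL = 0xfe

[0] flags=1010 → (cmp)
[1] flags=1010 CC?F → skip
[2] flags=1010 HI?T → r2=0x29
[3] flags=1010 → (cmp)
[4] flags=1010 PL?F → skip
[5] flags=1010 LS?F → skip
[6] flags=1010 VS?F → skip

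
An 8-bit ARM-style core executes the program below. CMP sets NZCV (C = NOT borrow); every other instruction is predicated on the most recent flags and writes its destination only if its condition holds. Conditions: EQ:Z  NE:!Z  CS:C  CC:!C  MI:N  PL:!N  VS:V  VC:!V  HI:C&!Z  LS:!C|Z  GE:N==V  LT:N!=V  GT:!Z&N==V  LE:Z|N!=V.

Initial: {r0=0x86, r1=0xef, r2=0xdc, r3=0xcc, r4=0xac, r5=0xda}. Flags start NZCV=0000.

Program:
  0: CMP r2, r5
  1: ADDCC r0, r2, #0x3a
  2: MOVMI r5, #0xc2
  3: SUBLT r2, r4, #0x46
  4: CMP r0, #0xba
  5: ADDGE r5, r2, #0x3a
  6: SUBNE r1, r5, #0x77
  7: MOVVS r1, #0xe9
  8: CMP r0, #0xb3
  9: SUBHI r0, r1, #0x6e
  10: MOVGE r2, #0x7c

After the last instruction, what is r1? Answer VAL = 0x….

0: ✓ CMP  NZCV=0010
1: · ADDCC
2: · MOVMI
3: · SUBLT
4: ✓ CMP  NZCV=1000
5: · ADDGE
6: ✓ SUBNE  r1←0x63
7: · MOVVS
8: ✓ CMP  NZCV=1000
9: · SUBHI
10: · MOVGE

VAL = 0x63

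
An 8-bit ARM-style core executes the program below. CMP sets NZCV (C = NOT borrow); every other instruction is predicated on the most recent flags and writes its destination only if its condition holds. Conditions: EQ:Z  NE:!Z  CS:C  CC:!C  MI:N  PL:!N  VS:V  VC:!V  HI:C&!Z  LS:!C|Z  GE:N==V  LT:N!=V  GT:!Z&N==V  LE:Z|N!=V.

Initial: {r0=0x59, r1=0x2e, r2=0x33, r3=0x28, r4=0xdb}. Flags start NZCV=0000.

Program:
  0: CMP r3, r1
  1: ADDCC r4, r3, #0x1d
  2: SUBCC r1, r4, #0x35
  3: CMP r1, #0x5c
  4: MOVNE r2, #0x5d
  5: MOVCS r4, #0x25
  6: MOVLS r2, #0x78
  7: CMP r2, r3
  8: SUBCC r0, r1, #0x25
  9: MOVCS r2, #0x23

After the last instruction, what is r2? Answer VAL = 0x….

VAL = 0x23

[0] flags=1000 → (cmp)
[1] flags=1000 CC?T → r4=0x45
[2] flags=1000 CC?T → r1=0x10
[3] flags=1000 → (cmp)
[4] flags=1000 NE?T → r2=0x5d
[5] flags=1000 CS?F → skip
[6] flags=1000 LS?T → r2=0x78
[7] flags=0010 → (cmp)
[8] flags=0010 CC?F → skip
[9] flags=0010 CS?T → r2=0x23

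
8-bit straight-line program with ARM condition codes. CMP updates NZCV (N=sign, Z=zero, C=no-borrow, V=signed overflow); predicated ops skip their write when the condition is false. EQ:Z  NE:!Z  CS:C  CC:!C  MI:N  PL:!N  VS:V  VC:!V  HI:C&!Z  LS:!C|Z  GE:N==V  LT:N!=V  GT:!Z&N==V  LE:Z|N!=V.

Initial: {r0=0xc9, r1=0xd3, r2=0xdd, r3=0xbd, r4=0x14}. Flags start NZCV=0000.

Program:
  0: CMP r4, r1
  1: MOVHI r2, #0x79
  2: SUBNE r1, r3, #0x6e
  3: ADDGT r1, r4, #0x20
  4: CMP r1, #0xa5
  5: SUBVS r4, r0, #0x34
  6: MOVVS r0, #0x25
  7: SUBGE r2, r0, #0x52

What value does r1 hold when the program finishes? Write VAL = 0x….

VAL = 0x34

[0] flags=0000 → (cmp)
[1] flags=0000 HI?F → skip
[2] flags=0000 NE?T → r1=0x4f
[3] flags=0000 GT?T → r1=0x34
[4] flags=1001 → (cmp)
[5] flags=1001 VS?T → r4=0x95
[6] flags=1001 VS?T → r0=0x25
[7] flags=1001 GE?T → r2=0xd3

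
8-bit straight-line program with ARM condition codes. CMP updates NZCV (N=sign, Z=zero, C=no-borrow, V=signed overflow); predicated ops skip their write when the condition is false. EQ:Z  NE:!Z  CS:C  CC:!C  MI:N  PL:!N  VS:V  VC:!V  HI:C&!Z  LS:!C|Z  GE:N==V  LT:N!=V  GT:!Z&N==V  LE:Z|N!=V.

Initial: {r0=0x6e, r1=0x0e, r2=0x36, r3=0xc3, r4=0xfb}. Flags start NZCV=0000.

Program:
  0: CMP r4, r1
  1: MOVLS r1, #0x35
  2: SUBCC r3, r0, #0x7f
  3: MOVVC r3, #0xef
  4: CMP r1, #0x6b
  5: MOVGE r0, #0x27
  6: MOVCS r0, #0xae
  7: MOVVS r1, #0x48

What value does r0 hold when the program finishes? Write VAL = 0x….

0: ✓ CMP  NZCV=1010
1: · MOVLS
2: · SUBCC
3: ✓ MOVVC  r3←0xef
4: ✓ CMP  NZCV=1000
5: · MOVGE
6: · MOVCS
7: · MOVVS

VAL = 0x6e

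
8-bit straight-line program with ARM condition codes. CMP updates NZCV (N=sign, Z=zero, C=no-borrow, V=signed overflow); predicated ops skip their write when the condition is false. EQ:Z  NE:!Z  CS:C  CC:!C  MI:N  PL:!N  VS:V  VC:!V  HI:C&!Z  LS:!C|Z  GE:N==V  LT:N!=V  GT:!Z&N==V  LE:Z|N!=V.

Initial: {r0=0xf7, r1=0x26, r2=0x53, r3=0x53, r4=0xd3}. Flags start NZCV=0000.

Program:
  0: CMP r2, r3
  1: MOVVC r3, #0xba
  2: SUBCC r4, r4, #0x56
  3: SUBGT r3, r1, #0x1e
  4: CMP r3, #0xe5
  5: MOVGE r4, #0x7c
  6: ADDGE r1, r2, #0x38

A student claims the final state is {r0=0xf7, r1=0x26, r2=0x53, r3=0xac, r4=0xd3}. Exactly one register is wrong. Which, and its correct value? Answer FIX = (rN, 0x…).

FIX = (r3, 0xba)

0: ✓ CMP  NZCV=0110
1: ✓ MOVVC  r3←0xba
2: · SUBCC
3: · SUBGT
4: ✓ CMP  NZCV=1000
5: · MOVGE
6: · ADDGE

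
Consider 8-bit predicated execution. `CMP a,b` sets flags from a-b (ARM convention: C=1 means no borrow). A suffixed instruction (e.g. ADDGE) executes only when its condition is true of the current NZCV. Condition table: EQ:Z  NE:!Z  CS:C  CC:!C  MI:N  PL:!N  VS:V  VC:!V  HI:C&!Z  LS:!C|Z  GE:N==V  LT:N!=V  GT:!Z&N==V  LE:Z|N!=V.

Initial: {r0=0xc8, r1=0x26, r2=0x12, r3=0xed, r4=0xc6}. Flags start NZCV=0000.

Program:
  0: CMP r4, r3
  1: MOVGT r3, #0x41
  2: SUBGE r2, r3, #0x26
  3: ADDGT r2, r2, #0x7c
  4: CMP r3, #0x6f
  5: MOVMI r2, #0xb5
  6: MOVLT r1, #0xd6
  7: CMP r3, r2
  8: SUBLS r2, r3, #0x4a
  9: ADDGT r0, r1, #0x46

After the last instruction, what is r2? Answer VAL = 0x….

VAL = 0x12

0: ✓ CMP  NZCV=1000
1: · MOVGT
2: · SUBGE
3: · ADDGT
4: ✓ CMP  NZCV=0011
5: · MOVMI
6: ✓ MOVLT  r1←0xd6
7: ✓ CMP  NZCV=1010
8: · SUBLS
9: · ADDGT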